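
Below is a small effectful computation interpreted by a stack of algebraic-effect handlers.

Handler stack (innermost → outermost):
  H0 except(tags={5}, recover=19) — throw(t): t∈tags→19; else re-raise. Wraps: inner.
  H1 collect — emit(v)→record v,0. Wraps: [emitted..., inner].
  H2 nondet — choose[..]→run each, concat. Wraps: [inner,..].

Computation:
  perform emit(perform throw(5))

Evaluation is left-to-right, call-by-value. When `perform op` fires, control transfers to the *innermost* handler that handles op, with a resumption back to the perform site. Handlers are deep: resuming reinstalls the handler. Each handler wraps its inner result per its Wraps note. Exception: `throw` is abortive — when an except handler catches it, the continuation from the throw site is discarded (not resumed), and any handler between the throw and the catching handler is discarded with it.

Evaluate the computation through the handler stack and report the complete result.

Working:
throw(5) @ H0 caught ⇒ 19
H1 returns [19]
H2 returns [[19]]
= [[19]]

Answer: [[19]]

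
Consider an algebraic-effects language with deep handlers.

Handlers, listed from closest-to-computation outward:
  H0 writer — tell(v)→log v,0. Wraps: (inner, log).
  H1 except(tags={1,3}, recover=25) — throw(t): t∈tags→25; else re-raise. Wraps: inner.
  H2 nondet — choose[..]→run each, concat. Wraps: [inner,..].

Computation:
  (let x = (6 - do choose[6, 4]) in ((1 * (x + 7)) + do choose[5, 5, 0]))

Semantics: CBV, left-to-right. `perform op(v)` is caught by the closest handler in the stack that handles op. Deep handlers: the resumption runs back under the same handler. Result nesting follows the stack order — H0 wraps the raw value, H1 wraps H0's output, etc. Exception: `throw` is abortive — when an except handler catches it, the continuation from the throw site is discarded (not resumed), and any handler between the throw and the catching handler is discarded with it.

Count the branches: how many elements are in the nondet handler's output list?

Step-by-step:
choose[6, 4] @ H2
  branch[0] choose=6:
    choose[5, 5, 0] @ H2
      branch[0] choose=5:
        H0 returns (12, ())
        H1 returns (12, ())
        H2 returns [(12, ())]
      branch[1] choose=5:
        H0 returns (12, ())
        H1 returns (12, ())
        H2 returns [(12, ())]
      branch[2] choose=0:
        H0 returns (7, ())
        H1 returns (7, ())
        H2 returns [(7, ())]
  branch[1] choose=4:
    choose[5, 5, 0] @ H2
      branch[0] choose=5:
        H0 returns (14, ())
        H1 returns (14, ())
        H2 returns [(14, ())]
      branch[1] choose=5:
        H0 returns (14, ())
        H1 returns (14, ())
        H2 returns [(14, ())]
      branch[2] choose=0:
        H0 returns (9, ())
        H1 returns (9, ())
        H2 returns [(9, ())]
= [(12, ()), (12, ()), (7, ()), (14, ()), (14, ()), (9, ())]

Answer: 6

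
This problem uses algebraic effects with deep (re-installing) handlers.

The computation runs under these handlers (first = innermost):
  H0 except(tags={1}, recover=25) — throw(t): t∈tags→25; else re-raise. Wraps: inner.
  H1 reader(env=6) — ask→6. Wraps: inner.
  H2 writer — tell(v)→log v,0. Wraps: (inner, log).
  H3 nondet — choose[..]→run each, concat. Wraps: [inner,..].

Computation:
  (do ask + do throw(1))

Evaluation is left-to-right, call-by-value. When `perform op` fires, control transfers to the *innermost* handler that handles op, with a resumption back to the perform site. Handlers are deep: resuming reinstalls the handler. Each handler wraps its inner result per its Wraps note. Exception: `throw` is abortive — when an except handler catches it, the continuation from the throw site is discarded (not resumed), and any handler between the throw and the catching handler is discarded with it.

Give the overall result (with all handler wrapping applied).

Evaluation trace:
ask @ H1 ⇒ 6
throw(1) @ H0 caught ⇒ 25
H1 returns 25
H2 returns (25, ())
H3 returns [(25, ())]
= [(25, ())]

Answer: [(25, ())]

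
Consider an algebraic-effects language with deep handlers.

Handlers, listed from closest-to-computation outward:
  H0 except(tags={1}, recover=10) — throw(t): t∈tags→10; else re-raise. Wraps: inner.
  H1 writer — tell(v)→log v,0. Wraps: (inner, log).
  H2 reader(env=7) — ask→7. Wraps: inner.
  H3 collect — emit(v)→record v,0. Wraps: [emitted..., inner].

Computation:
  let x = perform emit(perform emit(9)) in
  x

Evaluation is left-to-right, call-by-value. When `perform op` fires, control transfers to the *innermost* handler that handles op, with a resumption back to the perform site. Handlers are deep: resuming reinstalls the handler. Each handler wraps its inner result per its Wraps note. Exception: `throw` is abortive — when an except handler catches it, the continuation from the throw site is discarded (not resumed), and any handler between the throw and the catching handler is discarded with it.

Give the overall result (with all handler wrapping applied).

Step-by-step:
emit(9) @ H3 ⇒ out+=9
emit(0) @ H3 ⇒ out+=0
H0 returns 0
H1 returns (0, ())
H2 returns (0, ())
H3 returns [9, 0, (0, ())]
= [9, 0, (0, ())]

Answer: [9, 0, (0, ())]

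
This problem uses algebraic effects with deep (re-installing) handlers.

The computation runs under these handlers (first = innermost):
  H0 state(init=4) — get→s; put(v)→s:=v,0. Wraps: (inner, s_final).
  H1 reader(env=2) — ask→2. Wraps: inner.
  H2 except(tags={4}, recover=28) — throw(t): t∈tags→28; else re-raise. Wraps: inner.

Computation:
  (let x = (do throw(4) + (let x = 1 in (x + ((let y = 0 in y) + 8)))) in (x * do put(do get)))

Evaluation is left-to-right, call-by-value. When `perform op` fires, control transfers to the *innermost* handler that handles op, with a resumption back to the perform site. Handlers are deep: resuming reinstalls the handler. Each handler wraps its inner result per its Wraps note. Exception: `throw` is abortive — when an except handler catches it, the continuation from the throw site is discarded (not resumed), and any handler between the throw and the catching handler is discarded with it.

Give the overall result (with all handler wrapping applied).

Answer: 28

Evaluation trace:
throw(4) @ H2 caught ⇒ 28
= 28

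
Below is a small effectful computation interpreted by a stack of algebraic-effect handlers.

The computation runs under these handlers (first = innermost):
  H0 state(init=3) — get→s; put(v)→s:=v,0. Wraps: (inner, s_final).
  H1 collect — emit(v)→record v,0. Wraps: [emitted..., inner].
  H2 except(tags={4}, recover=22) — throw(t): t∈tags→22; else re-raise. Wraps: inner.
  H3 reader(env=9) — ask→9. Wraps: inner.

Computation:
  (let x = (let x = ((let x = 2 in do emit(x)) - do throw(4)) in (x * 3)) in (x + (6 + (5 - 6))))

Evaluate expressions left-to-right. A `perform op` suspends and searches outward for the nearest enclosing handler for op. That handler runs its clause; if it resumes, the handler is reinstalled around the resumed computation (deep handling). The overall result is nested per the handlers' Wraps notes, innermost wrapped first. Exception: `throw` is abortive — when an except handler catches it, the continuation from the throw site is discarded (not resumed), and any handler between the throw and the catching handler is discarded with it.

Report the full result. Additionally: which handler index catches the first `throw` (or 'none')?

Answer: 22 ; first throw caught by: H2

Evaluation trace:
emit(2) @ H1 ⇒ out+=2
throw(4) @ H2 caught ⇒ 22
H3 returns 22
= 22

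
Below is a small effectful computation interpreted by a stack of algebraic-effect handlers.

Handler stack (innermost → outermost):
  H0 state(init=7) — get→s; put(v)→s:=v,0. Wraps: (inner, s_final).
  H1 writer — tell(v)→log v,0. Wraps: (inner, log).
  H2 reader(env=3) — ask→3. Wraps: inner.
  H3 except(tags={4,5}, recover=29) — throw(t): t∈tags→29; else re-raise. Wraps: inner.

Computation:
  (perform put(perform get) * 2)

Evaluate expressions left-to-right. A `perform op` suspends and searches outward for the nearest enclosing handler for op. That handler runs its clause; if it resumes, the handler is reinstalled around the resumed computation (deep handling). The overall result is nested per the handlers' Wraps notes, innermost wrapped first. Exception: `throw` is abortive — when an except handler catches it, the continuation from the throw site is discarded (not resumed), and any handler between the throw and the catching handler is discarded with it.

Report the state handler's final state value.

Answer: 7

Evaluation trace:
get @ H0 ⇒ 7
put(7) @ H0 ⇒ s:=7
H0 returns (0, 7)
H1 returns ((0, 7), ())
H2 returns ((0, 7), ())
H3 returns ((0, 7), ())
= ((0, 7), ())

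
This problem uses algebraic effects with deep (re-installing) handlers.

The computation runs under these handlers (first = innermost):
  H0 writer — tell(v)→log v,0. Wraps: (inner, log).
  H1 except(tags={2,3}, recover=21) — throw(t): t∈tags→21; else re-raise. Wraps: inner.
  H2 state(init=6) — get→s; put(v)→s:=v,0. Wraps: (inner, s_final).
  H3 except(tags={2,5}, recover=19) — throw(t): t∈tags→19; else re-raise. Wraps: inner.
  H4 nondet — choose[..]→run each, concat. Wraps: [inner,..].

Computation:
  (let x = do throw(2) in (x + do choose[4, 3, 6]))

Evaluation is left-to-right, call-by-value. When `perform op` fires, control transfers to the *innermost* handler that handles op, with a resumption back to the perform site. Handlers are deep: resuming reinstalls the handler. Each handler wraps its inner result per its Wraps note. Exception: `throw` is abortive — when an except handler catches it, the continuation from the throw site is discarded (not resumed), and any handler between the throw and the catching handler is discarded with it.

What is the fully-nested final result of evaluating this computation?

Working:
throw(2) @ H1 caught ⇒ 21
H2 returns (21, 6)
H3 returns (21, 6)
H4 returns [(21, 6)]
= [(21, 6)]

Answer: [(21, 6)]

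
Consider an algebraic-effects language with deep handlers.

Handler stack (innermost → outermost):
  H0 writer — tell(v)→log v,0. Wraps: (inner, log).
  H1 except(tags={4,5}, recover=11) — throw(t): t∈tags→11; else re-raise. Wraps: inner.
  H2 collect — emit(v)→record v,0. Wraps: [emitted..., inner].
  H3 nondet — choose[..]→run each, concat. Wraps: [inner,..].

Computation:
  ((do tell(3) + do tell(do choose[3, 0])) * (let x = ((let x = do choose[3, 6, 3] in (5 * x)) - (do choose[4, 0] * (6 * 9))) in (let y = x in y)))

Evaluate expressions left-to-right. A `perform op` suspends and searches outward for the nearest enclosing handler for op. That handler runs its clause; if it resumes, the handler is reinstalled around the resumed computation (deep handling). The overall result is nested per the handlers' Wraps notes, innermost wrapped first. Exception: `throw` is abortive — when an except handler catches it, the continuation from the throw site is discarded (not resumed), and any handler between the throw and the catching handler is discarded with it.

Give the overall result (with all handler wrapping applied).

Answer: [[(0, (3, 3))], [(0, (3, 3))], [(0, (3, 3))], [(0, (3, 3))], [(0, (3, 3))], [(0, (3, 3))], [(0, (3, 0))], [(0, (3, 0))], [(0, (3, 0))], [(0, (3, 0))], [(0, (3, 0))], [(0, (3, 0))]]

Working:
tell(3) @ H0 ⇒ log+=3
choose[3, 0] @ H3
  branch[0] choose=3:
    tell(3) @ H0 ⇒ log+=3
    choose[3, 6, 3] @ H3
      branch[0] choose=3:
        choose[4, 0] @ H3
          branch[0] choose=4:
            H0 returns (0, (3, 3))
            H1 returns (0, (3, 3))
            H2 returns [(0, (3, 3))]
            H3 returns [[(0, (3, 3))]]
          branch[1] choose=0:
            H0 returns (0, (3, 3))
            H1 returns (0, (3, 3))
            H2 returns [(0, (3, 3))]
            H3 returns [[(0, (3, 3))]]
      branch[1] choose=6:
        choose[4, 0] @ H3
          branch[0] choose=4:
            H0 returns (0, (3, 3))
            H1 returns (0, (3, 3))
            H2 returns [(0, (3, 3))]
            H3 returns [[(0, (3, 3))]]
          branch[1] choose=0:
            H0 returns (0, (3, 3))
            H1 returns (0, (3, 3))
            H2 returns [(0, (3, 3))]
            H3 returns [[(0, (3, 3))]]
      branch[2] choose=3:
        choose[4, 0] @ H3
          branch[0] choose=4:
            H0 returns (0, (3, 3))
            H1 returns (0, (3, 3))
            H2 returns [(0, (3, 3))]
            H3 returns [[(0, (3, 3))]]
          branch[1] choose=0:
            H0 returns (0, (3, 3))
            H1 returns (0, (3, 3))
            H2 returns [(0, (3, 3))]
            H3 returns [[(0, (3, 3))]]
  branch[1] choose=0:
    tell(0) @ H0 ⇒ log+=0
    choose[3, 6, 3] @ H3
      branch[0] choose=3:
        choose[4, 0] @ H3
          branch[0] choose=4:
            H0 returns (0, (3, 0))
            H1 returns (0, (3, 0))
            H2 returns [(0, (3, 0))]
            H3 returns [[(0, (3, 0))]]
          branch[1] choose=0:
            H0 returns (0, (3, 0))
            H1 returns (0, (3, 0))
            H2 returns [(0, (3, 0))]
            H3 returns [[(0, (3, 0))]]
      branch[1] choose=6:
        choose[4, 0] @ H3
          branch[0] choose=4:
            H0 returns (0, (3, 0))
            H1 returns (0, (3, 0))
            H2 returns [(0, (3, 0))]
            H3 returns [[(0, (3, 0))]]
          branch[1] choose=0:
            H0 returns (0, (3, 0))
            H1 returns (0, (3, 0))
            H2 returns [(0, (3, 0))]
            H3 returns [[(0, (3, 0))]]
      branch[2] choose=3:
        choose[4, 0] @ H3
          branch[0] choose=4:
            H0 returns (0, (3, 0))
            H1 returns (0, (3, 0))
            H2 returns [(0, (3, 0))]
            H3 returns [[(0, (3, 0))]]
          branch[1] choose=0:
            H0 returns (0, (3, 0))
            H1 returns (0, (3, 0))
            H2 returns [(0, (3, 0))]
            H3 returns [[(0, (3, 0))]]
= [[(0, (3, 3))], [(0, (3, 3))], [(0, (3, 3))], [(0, (3, 3))], [(0, (3, 3))], [(0, (3, 3))], [(0, (3, 0))], [(0, (3, 0))], [(0, (3, 0))], [(0, (3, 0))], [(0, (3, 0))], [(0, (3, 0))]]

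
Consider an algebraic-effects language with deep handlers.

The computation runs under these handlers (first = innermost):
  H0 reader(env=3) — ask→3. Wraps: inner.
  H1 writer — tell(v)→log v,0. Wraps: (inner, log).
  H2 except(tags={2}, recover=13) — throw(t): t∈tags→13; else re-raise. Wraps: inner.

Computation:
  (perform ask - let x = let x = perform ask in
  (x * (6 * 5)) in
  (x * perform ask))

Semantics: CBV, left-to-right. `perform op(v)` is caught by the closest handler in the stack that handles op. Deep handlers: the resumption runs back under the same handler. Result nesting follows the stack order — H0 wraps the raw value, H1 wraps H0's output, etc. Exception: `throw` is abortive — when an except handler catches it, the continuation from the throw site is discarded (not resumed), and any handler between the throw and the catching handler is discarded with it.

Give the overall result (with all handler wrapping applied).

Step-by-step:
ask @ H0 ⇒ 3
ask @ H0 ⇒ 3
ask @ H0 ⇒ 3
H0 returns -267
H1 returns (-267, ())
H2 returns (-267, ())
= (-267, ())

Answer: (-267, ())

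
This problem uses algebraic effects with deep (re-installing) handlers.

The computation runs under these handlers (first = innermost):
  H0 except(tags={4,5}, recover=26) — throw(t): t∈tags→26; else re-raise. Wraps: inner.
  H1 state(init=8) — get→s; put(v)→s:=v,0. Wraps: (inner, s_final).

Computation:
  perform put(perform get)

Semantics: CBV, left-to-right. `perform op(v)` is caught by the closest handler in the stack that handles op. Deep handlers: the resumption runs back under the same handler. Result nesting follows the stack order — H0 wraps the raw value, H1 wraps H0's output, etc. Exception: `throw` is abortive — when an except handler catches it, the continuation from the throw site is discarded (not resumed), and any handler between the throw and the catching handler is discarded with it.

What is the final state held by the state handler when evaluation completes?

Answer: 8

Evaluation trace:
get @ H1 ⇒ 8
put(8) @ H1 ⇒ s:=8
H0 returns 0
H1 returns (0, 8)
= (0, 8)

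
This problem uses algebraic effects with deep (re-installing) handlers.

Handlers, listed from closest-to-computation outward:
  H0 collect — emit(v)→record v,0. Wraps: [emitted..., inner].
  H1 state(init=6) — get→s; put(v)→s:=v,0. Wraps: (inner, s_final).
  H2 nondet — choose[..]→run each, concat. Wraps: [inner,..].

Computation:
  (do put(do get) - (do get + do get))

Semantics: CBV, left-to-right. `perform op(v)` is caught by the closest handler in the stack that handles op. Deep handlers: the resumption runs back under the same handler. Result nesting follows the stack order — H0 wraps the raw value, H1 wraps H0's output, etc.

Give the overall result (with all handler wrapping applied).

Answer: [([-12], 6)]

Working:
get @ H1 ⇒ 6
put(6) @ H1 ⇒ s:=6
get @ H1 ⇒ 6
get @ H1 ⇒ 6
H0 returns [-12]
H1 returns ([-12], 6)
H2 returns [([-12], 6)]
= [([-12], 6)]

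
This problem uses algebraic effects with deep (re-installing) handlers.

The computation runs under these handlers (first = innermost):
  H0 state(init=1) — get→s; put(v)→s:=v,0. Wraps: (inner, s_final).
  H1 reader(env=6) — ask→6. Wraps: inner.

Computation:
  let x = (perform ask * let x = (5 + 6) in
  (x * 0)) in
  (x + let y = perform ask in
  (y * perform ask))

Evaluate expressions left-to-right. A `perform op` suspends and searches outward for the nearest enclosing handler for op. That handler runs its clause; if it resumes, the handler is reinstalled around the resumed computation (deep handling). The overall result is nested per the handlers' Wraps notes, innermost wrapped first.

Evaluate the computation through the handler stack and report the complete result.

Evaluation trace:
ask @ H1 ⇒ 6
ask @ H1 ⇒ 6
ask @ H1 ⇒ 6
H0 returns (36, 1)
H1 returns (36, 1)
= (36, 1)

Answer: (36, 1)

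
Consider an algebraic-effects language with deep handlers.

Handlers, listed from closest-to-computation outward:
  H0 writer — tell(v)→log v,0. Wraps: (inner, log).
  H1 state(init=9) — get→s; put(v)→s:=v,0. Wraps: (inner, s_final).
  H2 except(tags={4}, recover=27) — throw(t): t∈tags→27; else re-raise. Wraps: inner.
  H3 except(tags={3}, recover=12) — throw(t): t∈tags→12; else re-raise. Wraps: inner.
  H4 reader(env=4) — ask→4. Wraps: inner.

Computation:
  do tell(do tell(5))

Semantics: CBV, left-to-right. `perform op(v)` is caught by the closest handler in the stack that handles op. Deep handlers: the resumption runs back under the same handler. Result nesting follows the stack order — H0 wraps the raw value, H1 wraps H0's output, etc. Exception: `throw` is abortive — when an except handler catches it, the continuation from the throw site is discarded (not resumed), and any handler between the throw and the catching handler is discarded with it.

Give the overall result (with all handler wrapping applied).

Working:
tell(5) @ H0 ⇒ log+=5
tell(0) @ H0 ⇒ log+=0
H0 returns (0, (5, 0))
H1 returns ((0, (5, 0)), 9)
H2 returns ((0, (5, 0)), 9)
H3 returns ((0, (5, 0)), 9)
H4 returns ((0, (5, 0)), 9)
= ((0, (5, 0)), 9)

Answer: ((0, (5, 0)), 9)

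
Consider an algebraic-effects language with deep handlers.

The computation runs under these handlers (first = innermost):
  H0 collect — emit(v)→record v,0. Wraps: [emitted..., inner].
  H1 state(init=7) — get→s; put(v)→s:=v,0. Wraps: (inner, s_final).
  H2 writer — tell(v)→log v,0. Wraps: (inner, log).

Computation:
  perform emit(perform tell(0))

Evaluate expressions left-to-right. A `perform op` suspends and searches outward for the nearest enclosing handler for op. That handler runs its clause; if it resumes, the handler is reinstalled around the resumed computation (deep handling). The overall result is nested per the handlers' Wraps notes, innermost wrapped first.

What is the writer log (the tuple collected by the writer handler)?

Answer: (0)

Step-by-step:
tell(0) @ H2 ⇒ log+=0
emit(0) @ H0 ⇒ out+=0
H0 returns [0, 0]
H1 returns ([0, 0], 7)
H2 returns (([0, 0], 7), (0))
= (([0, 0], 7), (0))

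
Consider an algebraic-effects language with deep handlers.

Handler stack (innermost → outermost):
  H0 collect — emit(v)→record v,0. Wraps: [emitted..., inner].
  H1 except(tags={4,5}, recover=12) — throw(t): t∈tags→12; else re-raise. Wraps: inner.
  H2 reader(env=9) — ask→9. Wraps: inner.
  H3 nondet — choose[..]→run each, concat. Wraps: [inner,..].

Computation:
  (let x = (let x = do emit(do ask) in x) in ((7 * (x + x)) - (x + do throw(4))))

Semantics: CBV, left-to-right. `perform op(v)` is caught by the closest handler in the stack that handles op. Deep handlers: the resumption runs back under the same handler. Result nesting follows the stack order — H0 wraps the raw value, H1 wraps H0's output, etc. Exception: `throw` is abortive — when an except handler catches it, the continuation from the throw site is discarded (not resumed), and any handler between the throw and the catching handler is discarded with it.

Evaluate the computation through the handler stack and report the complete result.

Evaluation trace:
ask @ H2 ⇒ 9
emit(9) @ H0 ⇒ out+=9
throw(4) @ H1 caught ⇒ 12
H2 returns 12
H3 returns [12]
= [12]

Answer: [12]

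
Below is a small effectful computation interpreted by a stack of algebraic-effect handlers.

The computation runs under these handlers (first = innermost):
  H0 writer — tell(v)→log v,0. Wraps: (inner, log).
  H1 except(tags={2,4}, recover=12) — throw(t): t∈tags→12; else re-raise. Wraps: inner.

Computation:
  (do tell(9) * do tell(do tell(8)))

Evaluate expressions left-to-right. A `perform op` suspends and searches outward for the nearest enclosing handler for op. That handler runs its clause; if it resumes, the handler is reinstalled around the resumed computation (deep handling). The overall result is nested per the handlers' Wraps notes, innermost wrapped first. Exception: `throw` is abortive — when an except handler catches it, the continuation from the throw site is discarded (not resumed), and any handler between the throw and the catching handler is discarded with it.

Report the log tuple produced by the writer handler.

Answer: (9, 8, 0)

Working:
tell(9) @ H0 ⇒ log+=9
tell(8) @ H0 ⇒ log+=8
tell(0) @ H0 ⇒ log+=0
H0 returns (0, (9, 8, 0))
H1 returns (0, (9, 8, 0))
= (0, (9, 8, 0))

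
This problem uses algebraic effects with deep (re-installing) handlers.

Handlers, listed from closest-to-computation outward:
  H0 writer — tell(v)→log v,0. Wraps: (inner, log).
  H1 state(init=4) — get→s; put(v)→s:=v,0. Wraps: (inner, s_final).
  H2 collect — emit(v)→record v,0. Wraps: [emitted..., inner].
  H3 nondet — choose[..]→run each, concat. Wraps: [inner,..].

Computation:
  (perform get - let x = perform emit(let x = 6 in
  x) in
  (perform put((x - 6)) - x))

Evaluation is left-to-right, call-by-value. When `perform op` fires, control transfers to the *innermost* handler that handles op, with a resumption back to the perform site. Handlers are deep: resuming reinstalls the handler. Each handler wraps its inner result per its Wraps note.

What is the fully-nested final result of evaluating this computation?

Answer: [[6, ((4, ()), -6)]]

Evaluation trace:
get @ H1 ⇒ 4
emit(6) @ H2 ⇒ out+=6
put(-6) @ H1 ⇒ s:=-6
H0 returns (4, ())
H1 returns ((4, ()), -6)
H2 returns [6, ((4, ()), -6)]
H3 returns [[6, ((4, ()), -6)]]
= [[6, ((4, ()), -6)]]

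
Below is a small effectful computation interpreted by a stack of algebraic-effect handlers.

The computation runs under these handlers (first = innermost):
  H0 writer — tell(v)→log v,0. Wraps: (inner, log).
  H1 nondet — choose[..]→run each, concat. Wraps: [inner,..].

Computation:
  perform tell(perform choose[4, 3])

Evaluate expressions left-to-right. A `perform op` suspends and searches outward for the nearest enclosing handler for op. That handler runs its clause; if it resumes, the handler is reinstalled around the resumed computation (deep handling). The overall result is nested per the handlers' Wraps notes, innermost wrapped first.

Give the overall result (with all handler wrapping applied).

Step-by-step:
choose[4, 3] @ H1
  branch[0] choose=4:
    tell(4) @ H0 ⇒ log+=4
    H0 returns (0, (4))
    H1 returns [(0, (4))]
  branch[1] choose=3:
    tell(3) @ H0 ⇒ log+=3
    H0 returns (0, (3))
    H1 returns [(0, (3))]
= [(0, (4)), (0, (3))]

Answer: [(0, (4)), (0, (3))]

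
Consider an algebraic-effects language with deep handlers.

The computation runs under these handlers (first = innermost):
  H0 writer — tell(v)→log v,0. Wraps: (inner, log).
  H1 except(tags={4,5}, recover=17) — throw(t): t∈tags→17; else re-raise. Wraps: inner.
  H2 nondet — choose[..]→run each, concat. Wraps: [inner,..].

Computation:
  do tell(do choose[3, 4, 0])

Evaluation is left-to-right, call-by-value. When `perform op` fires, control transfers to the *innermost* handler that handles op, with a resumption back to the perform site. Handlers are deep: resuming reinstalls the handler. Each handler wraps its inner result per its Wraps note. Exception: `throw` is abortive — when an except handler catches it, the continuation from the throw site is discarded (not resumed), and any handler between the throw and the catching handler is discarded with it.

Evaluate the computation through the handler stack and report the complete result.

Working:
choose[3, 4, 0] @ H2
  branch[0] choose=3:
    tell(3) @ H0 ⇒ log+=3
    H0 returns (0, (3))
    H1 returns (0, (3))
    H2 returns [(0, (3))]
  branch[1] choose=4:
    tell(4) @ H0 ⇒ log+=4
    H0 returns (0, (4))
    H1 returns (0, (4))
    H2 returns [(0, (4))]
  branch[2] choose=0:
    tell(0) @ H0 ⇒ log+=0
    H0 returns (0, (0))
    H1 returns (0, (0))
    H2 returns [(0, (0))]
= [(0, (3)), (0, (4)), (0, (0))]

Answer: [(0, (3)), (0, (4)), (0, (0))]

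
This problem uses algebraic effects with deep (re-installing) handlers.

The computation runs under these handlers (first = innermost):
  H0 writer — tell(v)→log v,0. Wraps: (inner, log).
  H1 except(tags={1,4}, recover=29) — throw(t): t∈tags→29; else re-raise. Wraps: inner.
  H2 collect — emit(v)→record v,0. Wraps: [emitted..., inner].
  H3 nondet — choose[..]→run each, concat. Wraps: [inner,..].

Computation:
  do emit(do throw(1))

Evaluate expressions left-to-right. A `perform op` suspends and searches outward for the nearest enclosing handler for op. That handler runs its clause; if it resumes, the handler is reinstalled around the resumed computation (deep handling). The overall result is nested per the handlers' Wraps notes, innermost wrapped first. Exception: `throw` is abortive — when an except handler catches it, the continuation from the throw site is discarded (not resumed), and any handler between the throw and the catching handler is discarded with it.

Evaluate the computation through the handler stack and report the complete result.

Answer: [[29]]

Working:
throw(1) @ H1 caught ⇒ 29
H2 returns [29]
H3 returns [[29]]
= [[29]]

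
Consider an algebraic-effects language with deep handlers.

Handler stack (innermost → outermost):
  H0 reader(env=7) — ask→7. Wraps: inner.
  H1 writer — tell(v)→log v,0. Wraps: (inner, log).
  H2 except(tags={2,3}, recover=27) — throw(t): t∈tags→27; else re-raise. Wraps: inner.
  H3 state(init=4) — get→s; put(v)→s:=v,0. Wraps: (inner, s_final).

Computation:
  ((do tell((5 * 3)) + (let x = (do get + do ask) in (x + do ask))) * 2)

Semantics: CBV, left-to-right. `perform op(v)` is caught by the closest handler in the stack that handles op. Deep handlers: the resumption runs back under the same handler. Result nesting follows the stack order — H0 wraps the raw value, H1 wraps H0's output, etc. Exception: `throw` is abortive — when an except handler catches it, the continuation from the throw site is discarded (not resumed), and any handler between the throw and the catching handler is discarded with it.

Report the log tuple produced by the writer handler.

Answer: (15)

Working:
tell(15) @ H1 ⇒ log+=15
get @ H3 ⇒ 4
ask @ H0 ⇒ 7
ask @ H0 ⇒ 7
H0 returns 36
H1 returns (36, (15))
H2 returns (36, (15))
H3 returns ((36, (15)), 4)
= ((36, (15)), 4)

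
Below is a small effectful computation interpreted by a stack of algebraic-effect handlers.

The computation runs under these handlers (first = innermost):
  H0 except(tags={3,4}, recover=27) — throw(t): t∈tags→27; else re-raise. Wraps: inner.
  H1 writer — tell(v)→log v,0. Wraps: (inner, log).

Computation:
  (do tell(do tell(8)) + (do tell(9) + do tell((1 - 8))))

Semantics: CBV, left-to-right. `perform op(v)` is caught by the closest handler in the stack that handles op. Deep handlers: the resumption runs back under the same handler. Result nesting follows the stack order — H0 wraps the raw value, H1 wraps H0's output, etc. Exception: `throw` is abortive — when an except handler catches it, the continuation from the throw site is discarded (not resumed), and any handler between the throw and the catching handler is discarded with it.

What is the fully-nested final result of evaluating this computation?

Evaluation trace:
tell(8) @ H1 ⇒ log+=8
tell(0) @ H1 ⇒ log+=0
tell(9) @ H1 ⇒ log+=9
tell(-7) @ H1 ⇒ log+=-7
H0 returns 0
H1 returns (0, (8, 0, 9, -7))
= (0, (8, 0, 9, -7))

Answer: (0, (8, 0, 9, -7))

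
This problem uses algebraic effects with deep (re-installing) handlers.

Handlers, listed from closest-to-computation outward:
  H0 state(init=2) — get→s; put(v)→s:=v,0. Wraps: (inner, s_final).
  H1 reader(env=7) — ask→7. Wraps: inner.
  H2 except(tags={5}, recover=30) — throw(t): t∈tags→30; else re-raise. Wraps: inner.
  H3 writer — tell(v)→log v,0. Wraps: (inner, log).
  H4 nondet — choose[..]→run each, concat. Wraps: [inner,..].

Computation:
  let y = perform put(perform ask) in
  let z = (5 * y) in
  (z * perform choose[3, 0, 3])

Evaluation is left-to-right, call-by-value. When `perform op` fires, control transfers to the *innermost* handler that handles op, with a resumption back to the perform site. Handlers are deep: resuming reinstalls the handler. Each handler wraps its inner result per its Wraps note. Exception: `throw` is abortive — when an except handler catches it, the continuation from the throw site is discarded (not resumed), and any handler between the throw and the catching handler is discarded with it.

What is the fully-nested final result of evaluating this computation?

Evaluation trace:
ask @ H1 ⇒ 7
put(7) @ H0 ⇒ s:=7
choose[3, 0, 3] @ H4
  branch[0] choose=3:
    H0 returns (0, 7)
    H1 returns (0, 7)
    H2 returns (0, 7)
    H3 returns ((0, 7), ())
    H4 returns [((0, 7), ())]
  branch[1] choose=0:
    H0 returns (0, 7)
    H1 returns (0, 7)
    H2 returns (0, 7)
    H3 returns ((0, 7), ())
    H4 returns [((0, 7), ())]
  branch[2] choose=3:
    H0 returns (0, 7)
    H1 returns (0, 7)
    H2 returns (0, 7)
    H3 returns ((0, 7), ())
    H4 returns [((0, 7), ())]
= [((0, 7), ()), ((0, 7), ()), ((0, 7), ())]

Answer: [((0, 7), ()), ((0, 7), ()), ((0, 7), ())]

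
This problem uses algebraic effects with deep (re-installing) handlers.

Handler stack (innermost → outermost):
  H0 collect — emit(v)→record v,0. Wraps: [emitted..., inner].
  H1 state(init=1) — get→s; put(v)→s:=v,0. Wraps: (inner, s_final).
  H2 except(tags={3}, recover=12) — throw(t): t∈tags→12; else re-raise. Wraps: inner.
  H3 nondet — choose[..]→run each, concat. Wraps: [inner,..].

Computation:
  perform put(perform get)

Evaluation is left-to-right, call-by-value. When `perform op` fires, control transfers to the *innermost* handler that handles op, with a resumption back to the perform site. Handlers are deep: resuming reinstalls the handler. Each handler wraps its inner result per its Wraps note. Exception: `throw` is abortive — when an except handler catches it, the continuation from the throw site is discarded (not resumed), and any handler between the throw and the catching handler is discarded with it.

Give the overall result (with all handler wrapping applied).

Answer: [([0], 1)]

Evaluation trace:
get @ H1 ⇒ 1
put(1) @ H1 ⇒ s:=1
H0 returns [0]
H1 returns ([0], 1)
H2 returns ([0], 1)
H3 returns [([0], 1)]
= [([0], 1)]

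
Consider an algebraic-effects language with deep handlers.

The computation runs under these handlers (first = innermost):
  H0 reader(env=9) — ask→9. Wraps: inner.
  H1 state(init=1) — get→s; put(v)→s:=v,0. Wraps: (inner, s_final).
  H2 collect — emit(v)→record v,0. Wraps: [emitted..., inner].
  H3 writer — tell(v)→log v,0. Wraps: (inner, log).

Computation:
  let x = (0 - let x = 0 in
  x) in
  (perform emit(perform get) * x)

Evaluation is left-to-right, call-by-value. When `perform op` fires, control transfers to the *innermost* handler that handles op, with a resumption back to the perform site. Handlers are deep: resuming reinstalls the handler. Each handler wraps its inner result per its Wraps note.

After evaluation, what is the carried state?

Working:
get @ H1 ⇒ 1
emit(1) @ H2 ⇒ out+=1
H0 returns 0
H1 returns (0, 1)
H2 returns [1, (0, 1)]
H3 returns ([1, (0, 1)], ())
= ([1, (0, 1)], ())

Answer: 1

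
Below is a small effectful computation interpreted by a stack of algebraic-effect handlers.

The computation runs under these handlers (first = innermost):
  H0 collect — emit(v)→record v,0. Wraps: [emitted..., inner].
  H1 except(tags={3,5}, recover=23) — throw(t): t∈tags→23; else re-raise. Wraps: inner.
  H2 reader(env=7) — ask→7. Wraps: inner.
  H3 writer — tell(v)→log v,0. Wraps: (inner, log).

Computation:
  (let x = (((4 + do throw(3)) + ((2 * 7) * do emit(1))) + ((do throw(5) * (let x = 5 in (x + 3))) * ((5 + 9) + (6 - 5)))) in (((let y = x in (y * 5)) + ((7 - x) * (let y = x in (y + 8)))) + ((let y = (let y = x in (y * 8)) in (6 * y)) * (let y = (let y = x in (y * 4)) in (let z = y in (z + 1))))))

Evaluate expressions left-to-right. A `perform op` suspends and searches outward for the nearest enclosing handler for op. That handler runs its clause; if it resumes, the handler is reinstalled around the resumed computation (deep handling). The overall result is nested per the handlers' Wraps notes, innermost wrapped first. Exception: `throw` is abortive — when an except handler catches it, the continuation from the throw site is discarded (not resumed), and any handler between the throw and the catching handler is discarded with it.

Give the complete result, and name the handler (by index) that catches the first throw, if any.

Working:
throw(3) @ H1 caught ⇒ 23
H2 returns 23
H3 returns (23, ())
= (23, ())

Answer: (23, ()) ; first throw caught by: H1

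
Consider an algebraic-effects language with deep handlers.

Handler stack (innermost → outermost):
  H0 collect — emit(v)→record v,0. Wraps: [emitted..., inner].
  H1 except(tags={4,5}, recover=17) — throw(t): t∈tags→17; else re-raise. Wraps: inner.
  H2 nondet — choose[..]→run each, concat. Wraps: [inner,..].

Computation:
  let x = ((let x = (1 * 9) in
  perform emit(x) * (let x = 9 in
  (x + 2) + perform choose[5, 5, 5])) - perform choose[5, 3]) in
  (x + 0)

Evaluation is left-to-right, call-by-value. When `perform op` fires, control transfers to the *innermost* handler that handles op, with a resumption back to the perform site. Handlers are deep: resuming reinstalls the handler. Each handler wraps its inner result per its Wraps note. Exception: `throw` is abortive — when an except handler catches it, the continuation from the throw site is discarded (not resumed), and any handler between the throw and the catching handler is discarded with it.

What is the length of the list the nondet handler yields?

Working:
emit(9) @ H0 ⇒ out+=9
choose[5, 5, 5] @ H2
  branch[0] choose=5:
    choose[5, 3] @ H2
      branch[0] choose=5:
        H0 returns [9, -5]
        H1 returns [9, -5]
        H2 returns [[9, -5]]
      branch[1] choose=3:
        H0 returns [9, -3]
        H1 returns [9, -3]
        H2 returns [[9, -3]]
  branch[1] choose=5:
    choose[5, 3] @ H2
      branch[0] choose=5:
        H0 returns [9, -5]
        H1 returns [9, -5]
        H2 returns [[9, -5]]
      branch[1] choose=3:
        H0 returns [9, -3]
        H1 returns [9, -3]
        H2 returns [[9, -3]]
  branch[2] choose=5:
    choose[5, 3] @ H2
      branch[0] choose=5:
        H0 returns [9, -5]
        H1 returns [9, -5]
        H2 returns [[9, -5]]
      branch[1] choose=3:
        H0 returns [9, -3]
        H1 returns [9, -3]
        H2 returns [[9, -3]]
= [[9, -5], [9, -3], [9, -5], [9, -3], [9, -5], [9, -3]]

Answer: 6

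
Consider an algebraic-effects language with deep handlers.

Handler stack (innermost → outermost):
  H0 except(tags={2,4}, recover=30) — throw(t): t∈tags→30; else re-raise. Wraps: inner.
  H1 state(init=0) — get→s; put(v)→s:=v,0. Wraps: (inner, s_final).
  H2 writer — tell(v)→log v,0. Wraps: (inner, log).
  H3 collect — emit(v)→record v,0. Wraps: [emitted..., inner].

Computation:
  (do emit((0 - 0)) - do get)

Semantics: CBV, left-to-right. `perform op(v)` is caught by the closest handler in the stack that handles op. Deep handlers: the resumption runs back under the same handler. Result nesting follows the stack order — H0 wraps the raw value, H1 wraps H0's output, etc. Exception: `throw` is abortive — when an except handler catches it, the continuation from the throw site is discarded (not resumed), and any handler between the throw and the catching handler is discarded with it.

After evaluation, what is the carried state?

Answer: 0

Evaluation trace:
emit(0) @ H3 ⇒ out+=0
get @ H1 ⇒ 0
H0 returns 0
H1 returns (0, 0)
H2 returns ((0, 0), ())
H3 returns [0, ((0, 0), ())]
= [0, ((0, 0), ())]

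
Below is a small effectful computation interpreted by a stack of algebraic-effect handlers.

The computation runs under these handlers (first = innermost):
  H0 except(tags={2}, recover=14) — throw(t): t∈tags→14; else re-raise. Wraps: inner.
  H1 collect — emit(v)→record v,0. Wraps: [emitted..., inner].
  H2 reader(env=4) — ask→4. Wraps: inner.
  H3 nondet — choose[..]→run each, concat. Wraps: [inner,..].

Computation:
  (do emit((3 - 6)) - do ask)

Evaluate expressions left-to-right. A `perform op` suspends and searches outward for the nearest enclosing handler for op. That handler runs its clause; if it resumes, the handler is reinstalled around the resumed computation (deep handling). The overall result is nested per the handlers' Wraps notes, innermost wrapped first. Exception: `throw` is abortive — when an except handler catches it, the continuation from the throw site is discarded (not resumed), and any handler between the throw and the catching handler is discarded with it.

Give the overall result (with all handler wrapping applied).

Answer: [[-3, -4]]

Working:
emit(-3) @ H1 ⇒ out+=-3
ask @ H2 ⇒ 4
H0 returns -4
H1 returns [-3, -4]
H2 returns [-3, -4]
H3 returns [[-3, -4]]
= [[-3, -4]]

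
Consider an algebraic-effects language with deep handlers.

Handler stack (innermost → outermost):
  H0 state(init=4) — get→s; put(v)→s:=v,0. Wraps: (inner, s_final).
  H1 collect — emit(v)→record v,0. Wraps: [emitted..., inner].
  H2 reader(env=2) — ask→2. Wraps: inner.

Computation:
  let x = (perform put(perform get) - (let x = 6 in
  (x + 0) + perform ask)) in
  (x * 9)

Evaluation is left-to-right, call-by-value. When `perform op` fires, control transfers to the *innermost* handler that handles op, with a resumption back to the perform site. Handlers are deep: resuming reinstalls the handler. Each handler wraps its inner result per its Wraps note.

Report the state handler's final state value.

Answer: 4

Working:
get @ H0 ⇒ 4
put(4) @ H0 ⇒ s:=4
ask @ H2 ⇒ 2
H0 returns (-72, 4)
H1 returns [(-72, 4)]
H2 returns [(-72, 4)]
= [(-72, 4)]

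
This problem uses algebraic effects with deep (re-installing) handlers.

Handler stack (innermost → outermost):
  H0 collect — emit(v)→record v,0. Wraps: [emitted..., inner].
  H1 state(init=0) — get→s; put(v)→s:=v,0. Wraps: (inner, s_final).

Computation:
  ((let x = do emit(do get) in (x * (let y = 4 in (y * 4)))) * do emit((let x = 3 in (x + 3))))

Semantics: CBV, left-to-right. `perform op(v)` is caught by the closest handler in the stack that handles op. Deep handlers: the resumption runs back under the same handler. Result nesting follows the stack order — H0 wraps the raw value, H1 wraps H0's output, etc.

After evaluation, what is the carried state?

Answer: 0

Evaluation trace:
get @ H1 ⇒ 0
emit(0) @ H0 ⇒ out+=0
emit(6) @ H0 ⇒ out+=6
H0 returns [0, 6, 0]
H1 returns ([0, 6, 0], 0)
= ([0, 6, 0], 0)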